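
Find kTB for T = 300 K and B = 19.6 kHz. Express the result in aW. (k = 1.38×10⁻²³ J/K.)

81.1 aW

P_n = kTB = 1.38×10⁻²³ × 300 × 1.96×10⁴ = 8.11×10⁻¹⁷ W = 81.1 aW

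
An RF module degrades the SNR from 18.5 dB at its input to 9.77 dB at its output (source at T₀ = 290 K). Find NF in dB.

8.73 dB

NF (dB) = SNR_in(dB) − SNR_out(dB) when the source is at T₀
NF = 18.5 − 9.77 = 8.73 dB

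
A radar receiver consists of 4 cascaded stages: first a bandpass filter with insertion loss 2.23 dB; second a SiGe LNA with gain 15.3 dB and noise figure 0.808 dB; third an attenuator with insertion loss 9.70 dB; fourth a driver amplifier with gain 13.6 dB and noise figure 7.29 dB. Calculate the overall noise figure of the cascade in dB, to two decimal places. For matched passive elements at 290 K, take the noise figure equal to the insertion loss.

Convert to linear (a loss of L dB is a gain of −L dB): F_i = 10^(NF_i/10), G_i = 10^(G_i,dB/10)
  Stage 1: F_1 = 10^(2.23/10) = 1.671, G_1 = 10^(−2.23/10) = 0.5984
  Stage 2: F_2 = 10^(0.808/10) = 1.204, G_2 = 10^(15.3/10) = 33.88
  Stage 3: F_3 = 10^(9.70/10) = 9.333, G_3 = 10^(−9.70/10) = 0.1072
  Stage 4: F_4 = 10^(7.29/10) = 5.358, G_4 = 10^(13.6/10) = 22.91
Friis cascade:
  F = 1.671 + (1.204 − 1)/0.5984 + (9.333 − 1)/20.28 + (5.358 − 1)/2.173 = 4.430
NF = 10 log₁₀(4.430) = 6.46 dB

6.46 dB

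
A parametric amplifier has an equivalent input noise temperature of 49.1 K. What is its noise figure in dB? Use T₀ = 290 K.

F = 1 + T_e/T₀ = 1 + 49.1/290 = 1.16931
NF = 10 log₁₀(1.16931) = 0.679 dB

0.679 dB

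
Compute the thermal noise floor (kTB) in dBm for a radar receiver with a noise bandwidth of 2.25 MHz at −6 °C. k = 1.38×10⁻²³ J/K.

T = −6 °C + 273.15 = 267.15 K
P_n = kTB = 1.38×10⁻²³ × 267.15 × 2.25×10⁶ = 8.30×10⁻¹⁵ W
In dBm: 10 log₁₀(8.30×10⁻¹⁵ / 10⁻³) = −110.8 dBm

−110.8 dBm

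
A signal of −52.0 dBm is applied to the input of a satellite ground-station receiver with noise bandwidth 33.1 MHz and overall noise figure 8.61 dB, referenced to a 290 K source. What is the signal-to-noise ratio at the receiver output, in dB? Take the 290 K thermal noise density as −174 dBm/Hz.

Noise floor: N = −174 + 10 log₁₀(B) + NF
10 log₁₀(3.31×10⁷) = 75.2 dB
N = −174 + 75.2 + 8.61 = −90.19 dBm
SNR = P_sig − N = −52.0 − (−90.19) = 38.19 dB → 38.2 dB

38.2 dB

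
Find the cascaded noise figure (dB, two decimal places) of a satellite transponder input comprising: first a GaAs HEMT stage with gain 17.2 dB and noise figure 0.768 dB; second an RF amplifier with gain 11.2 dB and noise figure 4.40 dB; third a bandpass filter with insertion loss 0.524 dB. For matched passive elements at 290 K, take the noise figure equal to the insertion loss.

0.89 dB

Convert to linear (a loss of L dB is a gain of −L dB): F_i = 10^(NF_i/10), G_i = 10^(G_i,dB/10)
  Stage 1: F_1 = 10^(0.768/10) = 1.193, G_1 = 10^(17.2/10) = 52.48
  Stage 2: F_2 = 10^(4.40/10) = 2.754, G_2 = 10^(11.2/10) = 13.18
  Stage 3: F_3 = 10^(0.524/10) = 1.128, G_3 = 10^(−0.524/10) = 0.8863
Friis cascade:
  F = 1.193 + (2.754 − 1)/52.48 + (1.128 − 1)/691.8 = 1.227
NF = 10 log₁₀(1.227) = 0.89 dB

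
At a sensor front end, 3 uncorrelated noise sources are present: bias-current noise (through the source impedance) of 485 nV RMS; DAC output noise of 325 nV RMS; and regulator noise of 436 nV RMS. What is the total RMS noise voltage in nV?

Uncorrelated sources add in power (mean-square): V_tot = √(ΣV_i²)
V_tot = √[(4.85×10⁻⁷)² + (3.25×10⁻⁷)² + (4.36×10⁻⁷)²] = 7.29×10⁻⁷ V = 729 nV

729 nV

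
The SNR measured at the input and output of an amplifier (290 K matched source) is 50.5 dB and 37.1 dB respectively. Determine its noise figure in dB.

13.4 dB

NF (dB) = SNR_in(dB) − SNR_out(dB) when the source is at T₀
NF = 50.5 − 37.1 = 13.4 dB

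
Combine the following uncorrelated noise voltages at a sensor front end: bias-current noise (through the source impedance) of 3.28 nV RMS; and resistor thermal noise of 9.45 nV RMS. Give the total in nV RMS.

Uncorrelated sources add in power (mean-square): V_tot = √(ΣV_i²)
V_tot = √[(3.28×10⁻⁹)² + (9.45×10⁻⁹)²] = 1.00×10⁻⁸ V = 10.0 nV

10.0 nV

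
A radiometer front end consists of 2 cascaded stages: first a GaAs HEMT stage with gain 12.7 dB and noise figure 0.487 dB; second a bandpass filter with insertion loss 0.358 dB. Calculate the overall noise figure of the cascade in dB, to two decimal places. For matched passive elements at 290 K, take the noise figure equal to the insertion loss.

0.50 dB

Convert to linear (a loss of L dB is a gain of −L dB): F_i = 10^(NF_i/10), G_i = 10^(G_i,dB/10)
  Stage 1: F_1 = 10^(0.487/10) = 1.119, G_1 = 10^(12.7/10) = 18.62
  Stage 2: F_2 = 10^(0.358/10) = 1.086, G_2 = 10^(−0.358/10) = 0.9209
Friis cascade:
  F = 1.119 + (1.086 − 1)/18.62 = 1.123
NF = 10 log₁₀(1.123) = 0.50 dB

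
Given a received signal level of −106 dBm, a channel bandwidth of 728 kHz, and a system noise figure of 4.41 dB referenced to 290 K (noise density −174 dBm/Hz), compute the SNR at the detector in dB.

5.0 dB

Noise floor: N = −174 + 10 log₁₀(B) + NF
10 log₁₀(7.28×10⁵) = 58.62 dB
N = −174 + 58.62 + 4.41 = −110.97 dBm
SNR = P_sig − N = −106 − (−110.97) = 4.97 dB → 5.0 dB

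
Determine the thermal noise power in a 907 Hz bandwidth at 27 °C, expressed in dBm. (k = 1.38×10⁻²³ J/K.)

−144.3 dBm

T = 27 °C + 273.15 = 300.15 K
P_n = kTB = 1.38×10⁻²³ × 300.15 × 9.07×10² = 3.76×10⁻¹⁸ W
In dBm: 10 log₁₀(3.76×10⁻¹⁸ / 10⁻³) = −144.3 dBm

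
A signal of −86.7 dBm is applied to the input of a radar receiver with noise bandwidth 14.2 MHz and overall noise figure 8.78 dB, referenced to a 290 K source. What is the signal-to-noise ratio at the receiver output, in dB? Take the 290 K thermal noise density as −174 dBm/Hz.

7.0 dB

Noise floor: N = −174 + 10 log₁₀(B) + NF
10 log₁₀(1.42×10⁷) = 71.52 dB
N = −174 + 71.52 + 8.78 = −93.70 dBm
SNR = P_sig − N = −86.7 − (−93.70) = 7.00 dB → 7.0 dB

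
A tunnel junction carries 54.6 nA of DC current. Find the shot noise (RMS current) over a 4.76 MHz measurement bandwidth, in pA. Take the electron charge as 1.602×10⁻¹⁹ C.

I_n = √(2qI·B)
2qI·B = 2 × 1.602×10⁻¹⁹ × 5.46×10⁻⁸ × 4.76×10⁶ = 8.33×10⁻²⁰ A²
I_n = √(8.33×10⁻²⁰) = 2.89×10⁻¹⁰ A = 289 pA

289 pA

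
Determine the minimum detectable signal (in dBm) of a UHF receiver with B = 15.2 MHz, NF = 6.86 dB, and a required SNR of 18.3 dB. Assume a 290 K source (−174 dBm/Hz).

−77.0 dBm

Sensitivity = −174 + 10 log₁₀(B) + NF + SNR_min
= −174 + 71.82 + 6.86 + 18.3
= −77.02 dBm → −77.0 dBm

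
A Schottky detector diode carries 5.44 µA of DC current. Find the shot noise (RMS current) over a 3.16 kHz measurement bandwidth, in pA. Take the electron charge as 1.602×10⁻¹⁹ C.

74.2 pA

I_n = √(2qI·B)
2qI·B = 2 × 1.602×10⁻¹⁹ × 5.44×10⁻⁶ × 3.16×10³ = 5.51×10⁻²¹ A²
I_n = √(5.51×10⁻²¹) = 7.42×10⁻¹¹ A = 74.2 pA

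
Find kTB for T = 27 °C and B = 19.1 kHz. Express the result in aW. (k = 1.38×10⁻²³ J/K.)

T = 27 °C + 273.15 = 300.15 K
P_n = kTB = 1.38×10⁻²³ × 300.15 × 1.91×10⁴ = 7.91×10⁻¹⁷ W = 79.1 aW

79.1 aW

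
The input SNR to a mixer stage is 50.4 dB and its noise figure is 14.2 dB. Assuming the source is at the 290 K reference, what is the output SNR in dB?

36.2 dB

By definition F = SNR_in/SNR_out, so in dB: SNR_out = SNR_in − NF
SNR_out = 50.4 − 14.2 = 36.2 dB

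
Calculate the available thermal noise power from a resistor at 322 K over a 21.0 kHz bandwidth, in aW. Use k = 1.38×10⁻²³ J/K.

P_n = kTB = 1.38×10⁻²³ × 322 × 2.10×10⁴ = 9.33×10⁻¹⁷ W = 93.3 aW

93.3 aW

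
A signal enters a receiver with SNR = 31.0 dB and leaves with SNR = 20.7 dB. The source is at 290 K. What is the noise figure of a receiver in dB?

10.3 dB

NF (dB) = SNR_in(dB) − SNR_out(dB) when the source is at T₀
NF = 31.0 − 20.7 = 10.3 dB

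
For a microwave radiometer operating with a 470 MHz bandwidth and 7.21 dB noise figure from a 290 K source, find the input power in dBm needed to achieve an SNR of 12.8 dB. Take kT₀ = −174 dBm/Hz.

Sensitivity = −174 + 10 log₁₀(B) + NF + SNR_min
= −174 + 86.72 + 7.21 + 12.8
= −67.27 dBm → −67.3 dBm

−67.3 dBm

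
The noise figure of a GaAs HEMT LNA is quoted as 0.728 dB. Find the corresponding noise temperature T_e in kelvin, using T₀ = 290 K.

52.9 K

F = 10^(0.728/10) = 1.1825
T_e = (F − 1)·T₀ = (1.1825 − 1) × 290 = 52.9 K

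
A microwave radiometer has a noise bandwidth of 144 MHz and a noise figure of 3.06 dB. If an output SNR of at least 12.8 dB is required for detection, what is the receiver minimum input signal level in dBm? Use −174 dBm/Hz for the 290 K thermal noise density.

Sensitivity = −174 + 10 log₁₀(B) + NF + SNR_min
= −174 + 81.58 + 3.06 + 12.8
= −76.56 dBm → −76.6 dBm

−76.6 dBm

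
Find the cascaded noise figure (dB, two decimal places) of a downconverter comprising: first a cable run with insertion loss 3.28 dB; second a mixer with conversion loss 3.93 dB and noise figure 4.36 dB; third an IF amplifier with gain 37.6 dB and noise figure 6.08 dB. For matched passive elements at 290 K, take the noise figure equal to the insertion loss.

Convert to linear (a loss of L dB is a gain of −L dB): F_i = 10^(NF_i/10), G_i = 10^(G_i,dB/10)
  Stage 1: F_1 = 10^(3.28/10) = 2.128, G_1 = 10^(−3.28/10) = 0.4699
  Stage 2: F_2 = 10^(4.36/10) = 2.729, G_2 = 10^(−3.93/10) = 0.4046
  Stage 3: F_3 = 10^(6.08/10) = 4.055, G_3 = 10^(37.6/10) = 5754
Friis cascade:
  F = 2.128 + (2.729 − 1)/0.4699 + (4.055 − 1)/0.1901 = 21.88
NF = 10 log₁₀(21.88) = 13.40 dB

13.40 dB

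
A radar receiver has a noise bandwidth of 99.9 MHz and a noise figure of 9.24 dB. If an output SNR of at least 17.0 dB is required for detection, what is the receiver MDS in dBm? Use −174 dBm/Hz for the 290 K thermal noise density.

−67.8 dBm

Sensitivity = −174 + 10 log₁₀(B) + NF + SNR_min
= −174 + 80 + 9.24 + 17.0
= −67.76 dBm → −67.8 dBm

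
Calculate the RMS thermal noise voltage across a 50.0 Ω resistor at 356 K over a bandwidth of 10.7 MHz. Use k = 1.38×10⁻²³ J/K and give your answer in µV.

3.24 µV

V_n = √(4kTRB)
4kTRB = 4 × 1.38×10⁻²³ × 356 × 5.00×10¹ × 1.07×10⁷ = 1.05×10⁻¹¹ V²
V_n = √(1.05×10⁻¹¹) = 3.24×10⁻⁶ V = 3.24 µV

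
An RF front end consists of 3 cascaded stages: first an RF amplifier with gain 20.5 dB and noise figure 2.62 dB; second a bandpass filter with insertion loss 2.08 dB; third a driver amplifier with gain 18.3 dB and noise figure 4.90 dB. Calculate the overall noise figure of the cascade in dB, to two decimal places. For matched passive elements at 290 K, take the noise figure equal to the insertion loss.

2.70 dB

Convert to linear (a loss of L dB is a gain of −L dB): F_i = 10^(NF_i/10), G_i = 10^(G_i,dB/10)
  Stage 1: F_1 = 10^(2.62/10) = 1.828, G_1 = 10^(20.5/10) = 112.2
  Stage 2: F_2 = 10^(2.08/10) = 1.614, G_2 = 10^(−2.08/10) = 0.6194
  Stage 3: F_3 = 10^(4.90/10) = 3.090, G_3 = 10^(18.3/10) = 67.61
Friis cascade:
  F = 1.828 + (1.614 − 1)/112.2 + (3.090 − 1)/69.50 = 1.864
NF = 10 log₁₀(1.864) = 2.70 dB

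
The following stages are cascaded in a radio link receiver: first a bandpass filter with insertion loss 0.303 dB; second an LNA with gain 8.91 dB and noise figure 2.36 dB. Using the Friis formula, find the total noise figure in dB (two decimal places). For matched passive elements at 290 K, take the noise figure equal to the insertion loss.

2.66 dB

Convert to linear (a loss of L dB is a gain of −L dB): F_i = 10^(NF_i/10), G_i = 10^(G_i,dB/10)
  Stage 1: F_1 = 10^(0.303/10) = 1.072, G_1 = 10^(−0.303/10) = 0.9326
  Stage 2: F_2 = 10^(2.36/10) = 1.722, G_2 = 10^(8.91/10) = 7.780
Friis cascade:
  F = 1.072 + (1.722 − 1)/0.9326 = 1.846
NF = 10 log₁₀(1.846) = 2.66 dB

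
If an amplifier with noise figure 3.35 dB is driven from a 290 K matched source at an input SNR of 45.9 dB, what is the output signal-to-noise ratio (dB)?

42.55 dB

By definition F = SNR_in/SNR_out, so in dB: SNR_out = SNR_in − NF
SNR_out = 45.9 − 3.35 = 42.55 dB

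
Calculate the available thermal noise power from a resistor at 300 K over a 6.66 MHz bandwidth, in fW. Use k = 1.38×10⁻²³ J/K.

27.6 fW

P_n = kTB = 1.38×10⁻²³ × 300 × 6.66×10⁶ = 2.76×10⁻¹⁴ W = 27.6 fW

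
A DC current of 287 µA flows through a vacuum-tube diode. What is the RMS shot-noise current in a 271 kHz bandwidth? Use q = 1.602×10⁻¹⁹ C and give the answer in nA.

4.99 nA

I_n = √(2qI·B)
2qI·B = 2 × 1.602×10⁻¹⁹ × 2.87×10⁻⁴ × 2.71×10⁵ = 2.49×10⁻¹⁷ A²
I_n = √(2.49×10⁻¹⁷) = 4.99×10⁻⁹ A = 4.99 nA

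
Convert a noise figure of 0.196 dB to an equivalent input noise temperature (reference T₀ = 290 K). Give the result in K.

13.4 K

F = 10^(0.196/10) = 1.04616
T_e = (F − 1)·T₀ = (1.04616 − 1) × 290 = 13.4 K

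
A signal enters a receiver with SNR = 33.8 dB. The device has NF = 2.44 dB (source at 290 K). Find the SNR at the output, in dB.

By definition F = SNR_in/SNR_out, so in dB: SNR_out = SNR_in − NF
SNR_out = 33.8 − 2.44 = 31.36 dB

31.36 dB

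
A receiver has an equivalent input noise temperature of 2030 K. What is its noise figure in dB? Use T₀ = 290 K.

9.03 dB

F = 1 + T_e/T₀ = 1 + 2030/290 = 8
NF = 10 log₁₀(8) = 9.03 dB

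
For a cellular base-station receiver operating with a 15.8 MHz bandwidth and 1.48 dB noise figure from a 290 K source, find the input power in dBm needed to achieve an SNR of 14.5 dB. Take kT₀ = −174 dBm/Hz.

Sensitivity = −174 + 10 log₁₀(B) + NF + SNR_min
= −174 + 71.99 + 1.48 + 14.5
= −86.03 dBm → −86.0 dBm

−86.0 dBm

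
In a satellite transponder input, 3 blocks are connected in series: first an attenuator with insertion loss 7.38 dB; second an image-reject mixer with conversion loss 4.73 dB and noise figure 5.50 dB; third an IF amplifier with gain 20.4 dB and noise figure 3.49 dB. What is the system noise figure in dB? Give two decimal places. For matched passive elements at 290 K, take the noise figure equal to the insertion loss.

15.96 dB

Convert to linear (a loss of L dB is a gain of −L dB): F_i = 10^(NF_i/10), G_i = 10^(G_i,dB/10)
  Stage 1: F_1 = 10^(7.38/10) = 5.470, G_1 = 10^(−7.38/10) = 0.1828
  Stage 2: F_2 = 10^(5.50/10) = 3.548, G_2 = 10^(−4.73/10) = 0.3365
  Stage 3: F_3 = 10^(3.49/10) = 2.234, G_3 = 10^(20.4/10) = 109.6
Friis cascade:
  F = 5.470 + (3.548 − 1)/0.1828 + (2.234 − 1)/0.06152 = 39.46
NF = 10 log₁₀(39.46) = 15.96 dB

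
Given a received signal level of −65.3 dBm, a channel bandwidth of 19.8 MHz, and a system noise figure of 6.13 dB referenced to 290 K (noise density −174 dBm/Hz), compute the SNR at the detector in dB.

29.6 dB

Noise floor: N = −174 + 10 log₁₀(B) + NF
10 log₁₀(1.98×10⁷) = 72.97 dB
N = −174 + 72.97 + 6.13 = −94.90 dBm
SNR = P_sig − N = −65.3 − (−94.90) = 29.60 dB → 29.6 dB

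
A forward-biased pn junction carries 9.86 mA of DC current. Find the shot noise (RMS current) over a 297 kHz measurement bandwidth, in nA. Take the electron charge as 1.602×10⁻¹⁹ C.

30.6 nA

I_n = √(2qI·B)
2qI·B = 2 × 1.602×10⁻¹⁹ × 9.86×10⁻³ × 2.97×10⁵ = 9.38×10⁻¹⁶ A²
I_n = √(9.38×10⁻¹⁶) = 3.06×10⁻⁸ A = 30.6 nA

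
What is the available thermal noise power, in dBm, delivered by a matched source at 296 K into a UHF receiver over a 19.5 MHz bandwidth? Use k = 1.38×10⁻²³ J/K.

−101.0 dBm

P_n = kTB = 1.38×10⁻²³ × 296 × 1.95×10⁷ = 7.97×10⁻¹⁴ W
In dBm: 10 log₁₀(7.97×10⁻¹⁴ / 10⁻³) = −101.0 dBm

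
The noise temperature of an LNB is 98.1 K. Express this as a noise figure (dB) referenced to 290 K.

1.27 dB

F = 1 + T_e/T₀ = 1 + 98.1/290 = 1.33828
NF = 10 log₁₀(1.33828) = 1.27 dB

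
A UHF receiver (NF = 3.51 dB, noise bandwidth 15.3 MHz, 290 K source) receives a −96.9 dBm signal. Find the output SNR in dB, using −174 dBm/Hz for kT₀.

Noise floor: N = −174 + 10 log₁₀(B) + NF
10 log₁₀(1.53×10⁷) = 71.85 dB
N = −174 + 71.85 + 3.51 = −98.64 dBm
SNR = P_sig − N = −96.9 − (−98.64) = 1.74 dB → 1.7 dB

1.7 dB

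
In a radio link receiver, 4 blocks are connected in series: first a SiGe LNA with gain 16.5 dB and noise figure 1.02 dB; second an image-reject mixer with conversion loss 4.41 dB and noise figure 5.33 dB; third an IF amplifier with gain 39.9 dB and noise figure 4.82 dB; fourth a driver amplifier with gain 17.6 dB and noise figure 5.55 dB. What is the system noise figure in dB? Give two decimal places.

Convert to linear (a loss of L dB is a gain of −L dB): F_i = 10^(NF_i/10), G_i = 10^(G_i,dB/10)
  Stage 1: F_1 = 10^(1.02/10) = 1.265, G_1 = 10^(16.5/10) = 44.67
  Stage 2: F_2 = 10^(5.33/10) = 3.412, G_2 = 10^(−4.41/10) = 0.3622
  Stage 3: F_3 = 10^(4.82/10) = 3.034, G_3 = 10^(39.9/10) = 9772
  Stage 4: F_4 = 10^(5.55/10) = 3.589, G_4 = 10^(17.6/10) = 57.54
Friis cascade:
  F = 1.265 + (3.412 − 1)/44.67 + (3.034 − 1)/16.18 + (3.589 − 1)/1.581×10⁵ = 1.444
NF = 10 log₁₀(1.444) = 1.60 dB

1.60 dB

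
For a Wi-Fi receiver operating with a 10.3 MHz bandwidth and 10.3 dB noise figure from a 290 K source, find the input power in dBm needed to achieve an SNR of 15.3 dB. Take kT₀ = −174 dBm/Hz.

Sensitivity = −174 + 10 log₁₀(B) + NF + SNR_min
= −174 + 70.13 + 10.3 + 15.3
= −78.27 dBm → −78.3 dBm

−78.3 dBm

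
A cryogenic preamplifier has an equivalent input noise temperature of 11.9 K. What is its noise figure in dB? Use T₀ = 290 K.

0.175 dB

F = 1 + T_e/T₀ = 1 + 11.9/290 = 1.04103
NF = 10 log₁₀(1.04103) = 0.175 dB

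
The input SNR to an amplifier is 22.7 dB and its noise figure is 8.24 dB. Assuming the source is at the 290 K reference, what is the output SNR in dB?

14.46 dB

By definition F = SNR_in/SNR_out, so in dB: SNR_out = SNR_in − NF
SNR_out = 22.7 − 8.24 = 14.46 dB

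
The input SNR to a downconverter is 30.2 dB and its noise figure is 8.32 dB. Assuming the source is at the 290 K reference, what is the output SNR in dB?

By definition F = SNR_in/SNR_out, so in dB: SNR_out = SNR_in − NF
SNR_out = 30.2 − 8.32 = 21.88 dB

21.88 dB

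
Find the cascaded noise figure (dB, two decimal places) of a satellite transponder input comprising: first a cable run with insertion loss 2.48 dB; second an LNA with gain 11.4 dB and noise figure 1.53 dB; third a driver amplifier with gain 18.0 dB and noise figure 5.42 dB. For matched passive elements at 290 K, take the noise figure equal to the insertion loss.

Convert to linear (a loss of L dB is a gain of −L dB): F_i = 10^(NF_i/10), G_i = 10^(G_i,dB/10)
  Stage 1: F_1 = 10^(2.48/10) = 1.770, G_1 = 10^(−2.48/10) = 0.5649
  Stage 2: F_2 = 10^(1.53/10) = 1.422, G_2 = 10^(11.4/10) = 13.80
  Stage 3: F_3 = 10^(5.42/10) = 3.483, G_3 = 10^(18.0/10) = 63.10
Friis cascade:
  F = 1.770 + (1.422 − 1)/0.5649 + (3.483 − 1)/7.798 = 2.836
NF = 10 log₁₀(2.836) = 4.53 dB

4.53 dB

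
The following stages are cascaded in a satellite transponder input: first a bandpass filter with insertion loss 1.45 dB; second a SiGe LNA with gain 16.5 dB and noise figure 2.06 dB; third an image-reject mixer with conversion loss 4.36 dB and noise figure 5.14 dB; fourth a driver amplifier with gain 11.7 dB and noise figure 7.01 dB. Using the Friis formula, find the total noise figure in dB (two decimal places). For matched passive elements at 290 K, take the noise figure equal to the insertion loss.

Convert to linear (a loss of L dB is a gain of −L dB): F_i = 10^(NF_i/10), G_i = 10^(G_i,dB/10)
  Stage 1: F_1 = 10^(1.45/10) = 1.396, G_1 = 10^(−1.45/10) = 0.7161
  Stage 2: F_2 = 10^(2.06/10) = 1.607, G_2 = 10^(16.5/10) = 44.67
  Stage 3: F_3 = 10^(5.14/10) = 3.266, G_3 = 10^(−4.36/10) = 0.3664
  Stage 4: F_4 = 10^(7.01/10) = 5.023, G_4 = 10^(11.7/10) = 14.79
Friis cascade:
  F = 1.396 + (1.607 − 1)/0.7161 + (3.266 − 1)/31.99 + (5.023 − 1)/11.72 = 2.658
NF = 10 log₁₀(2.658) = 4.25 dB

4.25 dB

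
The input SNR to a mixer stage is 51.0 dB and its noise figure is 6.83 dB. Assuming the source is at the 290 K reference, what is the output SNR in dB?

By definition F = SNR_in/SNR_out, so in dB: SNR_out = SNR_in − NF
SNR_out = 51.0 − 6.83 = 44.17 dB

44.17 dB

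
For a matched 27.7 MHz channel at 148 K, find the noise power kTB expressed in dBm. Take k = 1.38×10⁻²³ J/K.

−102.5 dBm

P_n = kTB = 1.38×10⁻²³ × 148 × 2.77×10⁷ = 5.66×10⁻¹⁴ W
In dBm: 10 log₁₀(5.66×10⁻¹⁴ / 10⁻³) = −102.5 dBm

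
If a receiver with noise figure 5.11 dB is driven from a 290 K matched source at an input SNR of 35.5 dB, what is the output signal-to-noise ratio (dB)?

30.39 dB

By definition F = SNR_in/SNR_out, so in dB: SNR_out = SNR_in − NF
SNR_out = 35.5 − 5.11 = 30.39 dB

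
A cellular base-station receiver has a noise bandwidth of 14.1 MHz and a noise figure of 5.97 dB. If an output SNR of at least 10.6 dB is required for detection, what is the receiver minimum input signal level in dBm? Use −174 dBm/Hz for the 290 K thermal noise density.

−85.9 dBm

Sensitivity = −174 + 10 log₁₀(B) + NF + SNR_min
= −174 + 71.49 + 5.97 + 10.6
= −85.94 dBm → −85.9 dBm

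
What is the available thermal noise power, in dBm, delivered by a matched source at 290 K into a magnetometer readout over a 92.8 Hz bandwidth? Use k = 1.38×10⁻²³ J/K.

P_n = kTB = 1.38×10⁻²³ × 290 × 9.28×10¹ = 3.71×10⁻¹⁹ W
In dBm: 10 log₁₀(3.71×10⁻¹⁹ / 10⁻³) = −154.3 dBm

−154.3 dBm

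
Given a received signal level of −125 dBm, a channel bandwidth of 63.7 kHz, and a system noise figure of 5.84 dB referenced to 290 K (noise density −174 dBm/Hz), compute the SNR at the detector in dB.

Noise floor: N = −174 + 10 log₁₀(B) + NF
10 log₁₀(6.37×10⁴) = 48.04 dB
N = −174 + 48.04 + 5.84 = −120.12 dBm
SNR = P_sig − N = −125 − (−120.12) = −4.88 dB → −4.9 dB

−4.9 dB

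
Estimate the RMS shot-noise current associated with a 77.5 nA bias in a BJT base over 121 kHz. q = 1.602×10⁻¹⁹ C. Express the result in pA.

I_n = √(2qI·B)
2qI·B = 2 × 1.602×10⁻¹⁹ × 7.75×10⁻⁸ × 1.21×10⁵ = 3.00×10⁻²¹ A²
I_n = √(3.00×10⁻²¹) = 5.48×10⁻¹¹ A = 54.8 pA

54.8 pA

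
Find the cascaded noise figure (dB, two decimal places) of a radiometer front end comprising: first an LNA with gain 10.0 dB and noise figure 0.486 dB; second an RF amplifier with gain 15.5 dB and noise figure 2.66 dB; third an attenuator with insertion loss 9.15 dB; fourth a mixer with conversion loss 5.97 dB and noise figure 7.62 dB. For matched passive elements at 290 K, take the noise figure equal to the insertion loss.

1.25 dB

Convert to linear (a loss of L dB is a gain of −L dB): F_i = 10^(NF_i/10), G_i = 10^(G_i,dB/10)
  Stage 1: F_1 = 10^(0.486/10) = 1.118, G_1 = 10^(10.0/10) = 10.00
  Stage 2: F_2 = 10^(2.66/10) = 1.845, G_2 = 10^(15.5/10) = 35.48
  Stage 3: F_3 = 10^(9.15/10) = 8.222, G_3 = 10^(−9.15/10) = 0.1216
  Stage 4: F_4 = 10^(7.62/10) = 5.781, G_4 = 10^(−5.97/10) = 0.2529
Friis cascade:
  F = 1.118 + (1.845 − 1)/10.00 + (8.222 − 1)/354.8 + (5.781 − 1)/43.15 = 1.334
NF = 10 log₁₀(1.334) = 1.25 dB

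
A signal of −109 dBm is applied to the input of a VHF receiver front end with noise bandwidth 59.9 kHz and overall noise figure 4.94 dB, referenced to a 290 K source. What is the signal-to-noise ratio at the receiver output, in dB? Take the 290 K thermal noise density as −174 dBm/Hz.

12.3 dB

Noise floor: N = −174 + 10 log₁₀(B) + NF
10 log₁₀(5.99×10⁴) = 47.77 dB
N = −174 + 47.77 + 4.94 = −121.29 dBm
SNR = P_sig − N = −109 − (−121.29) = 12.29 dB → 12.3 dB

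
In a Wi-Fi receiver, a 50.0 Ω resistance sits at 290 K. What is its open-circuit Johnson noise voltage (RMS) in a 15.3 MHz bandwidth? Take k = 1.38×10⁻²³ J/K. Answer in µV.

V_n = √(4kTRB)
4kTRB = 4 × 1.38×10⁻²³ × 290 × 5.00×10¹ × 1.53×10⁷ = 1.22×10⁻¹¹ V²
V_n = √(1.22×10⁻¹¹) = 3.50×10⁻⁶ V = 3.50 µV

3.50 µV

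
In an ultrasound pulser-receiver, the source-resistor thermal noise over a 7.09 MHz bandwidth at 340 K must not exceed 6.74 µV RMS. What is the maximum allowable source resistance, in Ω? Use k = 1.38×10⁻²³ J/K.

341 Ω

Johnson–Nyquist: V_n = √(4kTRB) ⇒ R = V_n² / (4kTB)
4kTB = 4 × 1.38×10⁻²³ × 340 × 7.09×10⁶ = 1.33×10⁻¹³
R = (6.74×10⁻⁶)² / 1.33×10⁻¹³ = 3.41×10² Ω = 341 Ω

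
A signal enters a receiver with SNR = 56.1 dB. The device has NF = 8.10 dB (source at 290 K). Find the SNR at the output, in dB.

By definition F = SNR_in/SNR_out, so in dB: SNR_out = SNR_in − NF
SNR_out = 56.1 − 8.10 = 48.00 dB

48.00 dB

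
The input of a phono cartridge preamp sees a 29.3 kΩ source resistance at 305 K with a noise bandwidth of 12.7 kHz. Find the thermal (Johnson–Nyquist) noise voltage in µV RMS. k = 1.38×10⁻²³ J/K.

2.50 µV

V_n = √(4kTRB)
4kTRB = 4 × 1.38×10⁻²³ × 305 × 2.93×10⁴ × 1.27×10⁴ = 6.26×10⁻¹² V²
V_n = √(6.26×10⁻¹²) = 2.50×10⁻⁶ V = 2.50 µV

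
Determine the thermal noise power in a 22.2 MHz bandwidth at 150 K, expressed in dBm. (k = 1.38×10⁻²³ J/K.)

−103.4 dBm

P_n = kTB = 1.38×10⁻²³ × 150 × 2.22×10⁷ = 4.60×10⁻¹⁴ W
In dBm: 10 log₁₀(4.60×10⁻¹⁴ / 10⁻³) = −103.4 dBm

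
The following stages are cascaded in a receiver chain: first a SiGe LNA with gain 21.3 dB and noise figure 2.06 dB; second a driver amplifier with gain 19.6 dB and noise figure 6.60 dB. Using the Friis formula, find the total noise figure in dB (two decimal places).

2.13 dB

Convert to linear (a loss of L dB is a gain of −L dB): F_i = 10^(NF_i/10), G_i = 10^(G_i,dB/10)
  Stage 1: F_1 = 10^(2.06/10) = 1.607, G_1 = 10^(21.3/10) = 134.9
  Stage 2: F_2 = 10^(6.60/10) = 4.571, G_2 = 10^(19.6/10) = 91.20
Friis cascade:
  F = 1.607 + (4.571 − 1)/134.9 = 1.633
NF = 10 log₁₀(1.633) = 2.13 dB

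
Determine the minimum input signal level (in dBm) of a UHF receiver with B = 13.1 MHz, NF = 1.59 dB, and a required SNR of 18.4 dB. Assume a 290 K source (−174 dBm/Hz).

Sensitivity = −174 + 10 log₁₀(B) + NF + SNR_min
= −174 + 71.17 + 1.59 + 18.4
= −82.84 dBm → −82.8 dBm

−82.8 dBm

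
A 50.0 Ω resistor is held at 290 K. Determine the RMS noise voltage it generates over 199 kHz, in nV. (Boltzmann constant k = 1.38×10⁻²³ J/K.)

V_n = √(4kTRB)
4kTRB = 4 × 1.38×10⁻²³ × 290 × 5.00×10¹ × 1.99×10⁵ = 1.59×10⁻¹³ V²
V_n = √(1.59×10⁻¹³) = 3.99×10⁻⁷ V = 399 nV

399 nV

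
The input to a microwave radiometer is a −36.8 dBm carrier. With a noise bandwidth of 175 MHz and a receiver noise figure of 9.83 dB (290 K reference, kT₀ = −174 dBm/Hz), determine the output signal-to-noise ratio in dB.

44.9 dB

Noise floor: N = −174 + 10 log₁₀(B) + NF
10 log₁₀(1.75×10⁸) = 82.43 dB
N = −174 + 82.43 + 9.83 = −81.74 dBm
SNR = P_sig − N = −36.8 − (−81.74) = 44.94 dB → 44.9 dB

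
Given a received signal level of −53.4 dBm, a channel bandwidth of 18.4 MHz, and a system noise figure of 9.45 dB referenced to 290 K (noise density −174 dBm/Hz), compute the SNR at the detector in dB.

Noise floor: N = −174 + 10 log₁₀(B) + NF
10 log₁₀(1.84×10⁷) = 72.65 dB
N = −174 + 72.65 + 9.45 = −91.90 dBm
SNR = P_sig − N = −53.4 − (−91.90) = 38.50 dB → 38.5 dB

38.5 dB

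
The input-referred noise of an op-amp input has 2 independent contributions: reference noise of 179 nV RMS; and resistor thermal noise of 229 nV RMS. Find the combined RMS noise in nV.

Uncorrelated sources add in power (mean-square): V_tot = √(ΣV_i²)
V_tot = √[(1.79×10⁻⁷)² + (2.29×10⁻⁷)²] = 2.91×10⁻⁷ V = 291 nV

291 nV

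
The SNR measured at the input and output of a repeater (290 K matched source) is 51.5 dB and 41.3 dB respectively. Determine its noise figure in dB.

NF (dB) = SNR_in(dB) − SNR_out(dB) when the source is at T₀
NF = 51.5 − 41.3 = 10.2 dB

10.2 dB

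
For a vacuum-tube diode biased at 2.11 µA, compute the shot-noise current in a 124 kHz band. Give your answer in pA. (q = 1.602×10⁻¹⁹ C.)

I_n = √(2qI·B)
2qI·B = 2 × 1.602×10⁻¹⁹ × 2.11×10⁻⁶ × 1.24×10⁵ = 8.38×10⁻²⁰ A²
I_n = √(8.38×10⁻²⁰) = 2.90×10⁻¹⁰ A = 290 pA

290 pA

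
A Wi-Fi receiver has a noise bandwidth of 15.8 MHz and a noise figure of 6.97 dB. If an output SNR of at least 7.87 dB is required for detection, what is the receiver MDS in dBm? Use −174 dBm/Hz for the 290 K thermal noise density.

−87.2 dBm

Sensitivity = −174 + 10 log₁₀(B) + NF + SNR_min
= −174 + 71.99 + 6.97 + 7.87
= −87.17 dBm → −87.2 dBm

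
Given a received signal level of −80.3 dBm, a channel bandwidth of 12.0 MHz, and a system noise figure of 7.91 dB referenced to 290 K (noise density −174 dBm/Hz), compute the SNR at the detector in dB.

Noise floor: N = −174 + 10 log₁₀(B) + NF
10 log₁₀(1.20×10⁷) = 70.79 dB
N = −174 + 70.79 + 7.91 = −95.30 dBm
SNR = P_sig − N = −80.3 − (−95.30) = 15.00 dB → 15.0 dB

15.0 dB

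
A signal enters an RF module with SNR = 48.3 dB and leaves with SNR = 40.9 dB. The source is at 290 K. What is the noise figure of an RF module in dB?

7.4 dB

NF (dB) = SNR_in(dB) − SNR_out(dB) when the source is at T₀
NF = 48.3 − 40.9 = 7.4 dB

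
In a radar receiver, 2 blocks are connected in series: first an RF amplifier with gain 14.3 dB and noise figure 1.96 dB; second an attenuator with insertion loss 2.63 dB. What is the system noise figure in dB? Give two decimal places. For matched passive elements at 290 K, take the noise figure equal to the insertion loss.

2.04 dB

Convert to linear (a loss of L dB is a gain of −L dB): F_i = 10^(NF_i/10), G_i = 10^(G_i,dB/10)
  Stage 1: F_1 = 10^(1.96/10) = 1.570, G_1 = 10^(14.3/10) = 26.92
  Stage 2: F_2 = 10^(2.63/10) = 1.832, G_2 = 10^(−2.63/10) = 0.5458
Friis cascade:
  F = 1.570 + (1.832 − 1)/26.92 = 1.601
NF = 10 log₁₀(1.601) = 2.04 dB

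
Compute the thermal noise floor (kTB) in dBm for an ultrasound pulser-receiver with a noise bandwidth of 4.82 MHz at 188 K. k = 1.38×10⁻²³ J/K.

P_n = kTB = 1.38×10⁻²³ × 188 × 4.82×10⁶ = 1.25×10⁻¹⁴ W
In dBm: 10 log₁₀(1.25×10⁻¹⁴ / 10⁻³) = −109.0 dBm

−109.0 dBm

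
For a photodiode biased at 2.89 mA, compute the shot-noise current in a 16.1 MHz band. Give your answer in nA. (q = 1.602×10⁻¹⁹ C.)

122 nA

I_n = √(2qI·B)
2qI·B = 2 × 1.602×10⁻¹⁹ × 2.89×10⁻³ × 1.61×10⁷ = 1.49×10⁻¹⁴ A²
I_n = √(1.49×10⁻¹⁴) = 1.22×10⁻⁷ A = 122 nA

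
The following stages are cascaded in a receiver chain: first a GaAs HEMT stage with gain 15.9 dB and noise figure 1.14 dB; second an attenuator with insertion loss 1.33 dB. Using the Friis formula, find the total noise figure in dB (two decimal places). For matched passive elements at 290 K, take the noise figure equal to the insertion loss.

1.17 dB

Convert to linear (a loss of L dB is a gain of −L dB): F_i = 10^(NF_i/10), G_i = 10^(G_i,dB/10)
  Stage 1: F_1 = 10^(1.14/10) = 1.300, G_1 = 10^(15.9/10) = 38.90
  Stage 2: F_2 = 10^(1.33/10) = 1.358, G_2 = 10^(−1.33/10) = 0.7362
Friis cascade:
  F = 1.300 + (1.358 − 1)/38.90 = 1.309
NF = 10 log₁₀(1.309) = 1.17 dB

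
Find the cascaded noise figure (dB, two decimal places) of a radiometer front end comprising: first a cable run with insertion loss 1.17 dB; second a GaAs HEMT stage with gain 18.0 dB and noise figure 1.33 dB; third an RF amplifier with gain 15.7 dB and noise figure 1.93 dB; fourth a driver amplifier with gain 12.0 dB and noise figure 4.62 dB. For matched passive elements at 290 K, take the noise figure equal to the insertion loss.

2.53 dB

Convert to linear (a loss of L dB is a gain of −L dB): F_i = 10^(NF_i/10), G_i = 10^(G_i,dB/10)
  Stage 1: F_1 = 10^(1.17/10) = 1.309, G_1 = 10^(−1.17/10) = 0.7638
  Stage 2: F_2 = 10^(1.33/10) = 1.358, G_2 = 10^(18.0/10) = 63.10
  Stage 3: F_3 = 10^(1.93/10) = 1.560, G_3 = 10^(15.7/10) = 37.15
  Stage 4: F_4 = 10^(4.62/10) = 2.897, G_4 = 10^(12.0/10) = 15.85
Friis cascade:
  F = 1.309 + (1.358 − 1)/0.7638 + (1.560 − 1)/48.19 + (2.897 − 1)/1791 = 1.791
NF = 10 log₁₀(1.791) = 2.53 dB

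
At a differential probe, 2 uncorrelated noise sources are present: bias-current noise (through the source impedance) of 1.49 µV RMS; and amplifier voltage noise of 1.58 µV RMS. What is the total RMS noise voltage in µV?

Uncorrelated sources add in power (mean-square): V_tot = √(ΣV_i²)
V_tot = √[(1.49×10⁻⁶)² + (1.58×10⁻⁶)²] = 2.17×10⁻⁶ V = 2.17 µV

2.17 µV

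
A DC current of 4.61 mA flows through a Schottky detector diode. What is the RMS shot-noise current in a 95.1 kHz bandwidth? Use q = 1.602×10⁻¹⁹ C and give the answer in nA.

11.9 nA

I_n = √(2qI·B)
2qI·B = 2 × 1.602×10⁻¹⁹ × 4.61×10⁻³ × 9.51×10⁴ = 1.40×10⁻¹⁶ A²
I_n = √(1.40×10⁻¹⁶) = 1.19×10⁻⁸ A = 11.9 nA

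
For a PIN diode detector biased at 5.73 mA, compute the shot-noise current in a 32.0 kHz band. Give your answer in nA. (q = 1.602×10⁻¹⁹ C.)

7.66 nA

I_n = √(2qI·B)
2qI·B = 2 × 1.602×10⁻¹⁹ × 5.73×10⁻³ × 3.20×10⁴ = 5.87×10⁻¹⁷ A²
I_n = √(5.87×10⁻¹⁷) = 7.66×10⁻⁹ A = 7.66 nA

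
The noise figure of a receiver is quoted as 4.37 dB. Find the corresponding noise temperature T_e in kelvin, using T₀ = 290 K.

503 K

F = 10^(4.37/10) = 2.73527
T_e = (F − 1)·T₀ = (2.73527 − 1) × 290 = 503 K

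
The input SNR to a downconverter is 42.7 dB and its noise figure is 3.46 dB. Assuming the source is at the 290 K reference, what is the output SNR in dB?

By definition F = SNR_in/SNR_out, so in dB: SNR_out = SNR_in − NF
SNR_out = 42.7 − 3.46 = 39.24 dB

39.24 dB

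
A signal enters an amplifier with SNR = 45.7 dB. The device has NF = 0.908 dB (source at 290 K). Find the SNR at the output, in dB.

By definition F = SNR_in/SNR_out, so in dB: SNR_out = SNR_in − NF
SNR_out = 45.7 − 0.908 = 44.792 dB

44.792 dB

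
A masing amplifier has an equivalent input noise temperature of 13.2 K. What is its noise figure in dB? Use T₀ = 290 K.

0.193 dB

F = 1 + T_e/T₀ = 1 + 13.2/290 = 1.04552
NF = 10 log₁₀(1.04552) = 0.193 dB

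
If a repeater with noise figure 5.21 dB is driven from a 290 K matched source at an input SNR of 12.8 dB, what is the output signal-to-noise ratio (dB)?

By definition F = SNR_in/SNR_out, so in dB: SNR_out = SNR_in − NF
SNR_out = 12.8 − 5.21 = 7.59 dB

7.59 dB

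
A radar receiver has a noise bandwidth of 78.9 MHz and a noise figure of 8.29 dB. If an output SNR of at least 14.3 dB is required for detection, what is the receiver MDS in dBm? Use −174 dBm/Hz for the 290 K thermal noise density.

Sensitivity = −174 + 10 log₁₀(B) + NF + SNR_min
= −174 + 78.97 + 8.29 + 14.3
= −72.44 dBm → −72.4 dBm

−72.4 dBm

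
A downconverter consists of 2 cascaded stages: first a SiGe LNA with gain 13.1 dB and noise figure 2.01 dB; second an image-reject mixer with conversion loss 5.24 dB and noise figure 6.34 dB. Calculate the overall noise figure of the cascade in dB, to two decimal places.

Convert to linear (a loss of L dB is a gain of −L dB): F_i = 10^(NF_i/10), G_i = 10^(G_i,dB/10)
  Stage 1: F_1 = 10^(2.01/10) = 1.589, G_1 = 10^(13.1/10) = 20.42
  Stage 2: F_2 = 10^(6.34/10) = 4.305, G_2 = 10^(−5.24/10) = 0.2992
Friis cascade:
  F = 1.589 + (4.305 − 1)/20.42 = 1.750
NF = 10 log₁₀(1.750) = 2.43 dB

2.43 dB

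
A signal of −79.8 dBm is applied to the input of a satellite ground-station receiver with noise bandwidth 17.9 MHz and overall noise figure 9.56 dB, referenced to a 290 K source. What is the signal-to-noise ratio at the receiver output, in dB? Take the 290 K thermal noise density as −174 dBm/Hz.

12.1 dB

Noise floor: N = −174 + 10 log₁₀(B) + NF
10 log₁₀(1.79×10⁷) = 72.53 dB
N = −174 + 72.53 + 9.56 = −91.91 dBm
SNR = P_sig − N = −79.8 − (−91.91) = 12.11 dB → 12.1 dB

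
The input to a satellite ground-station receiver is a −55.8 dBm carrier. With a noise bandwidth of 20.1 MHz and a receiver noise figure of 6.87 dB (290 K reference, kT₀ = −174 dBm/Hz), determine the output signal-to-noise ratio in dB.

38.3 dB

Noise floor: N = −174 + 10 log₁₀(B) + NF
10 log₁₀(2.01×10⁷) = 73.03 dB
N = −174 + 73.03 + 6.87 = −94.10 dBm
SNR = P_sig − N = −55.8 − (−94.10) = 38.30 dB → 38.3 dB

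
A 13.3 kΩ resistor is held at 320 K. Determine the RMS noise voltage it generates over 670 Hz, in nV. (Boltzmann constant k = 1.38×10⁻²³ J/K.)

397 nV

V_n = √(4kTRB)
4kTRB = 4 × 1.38×10⁻²³ × 320 × 1.33×10⁴ × 6.70×10² = 1.57×10⁻¹³ V²
V_n = √(1.57×10⁻¹³) = 3.97×10⁻⁷ V = 397 nV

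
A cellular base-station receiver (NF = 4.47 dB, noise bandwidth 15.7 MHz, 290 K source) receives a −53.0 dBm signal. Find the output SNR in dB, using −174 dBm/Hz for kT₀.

Noise floor: N = −174 + 10 log₁₀(B) + NF
10 log₁₀(1.57×10⁷) = 71.96 dB
N = −174 + 71.96 + 4.47 = −97.57 dBm
SNR = P_sig − N = −53.0 − (−97.57) = 44.57 dB → 44.6 dB

44.6 dB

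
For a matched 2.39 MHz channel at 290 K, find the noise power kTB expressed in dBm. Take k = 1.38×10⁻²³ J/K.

−110.2 dBm

P_n = kTB = 1.38×10⁻²³ × 290 × 2.39×10⁶ = 9.56×10⁻¹⁵ W
In dBm: 10 log₁₀(9.56×10⁻¹⁵ / 10⁻³) = −110.2 dBm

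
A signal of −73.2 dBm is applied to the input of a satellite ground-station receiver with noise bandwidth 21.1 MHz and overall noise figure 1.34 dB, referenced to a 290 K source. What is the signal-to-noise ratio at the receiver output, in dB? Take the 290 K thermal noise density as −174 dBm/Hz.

26.2 dB

Noise floor: N = −174 + 10 log₁₀(B) + NF
10 log₁₀(2.11×10⁷) = 73.24 dB
N = −174 + 73.24 + 1.34 = −99.42 dBm
SNR = P_sig − N = −73.2 − (−99.42) = 26.22 dB → 26.2 dB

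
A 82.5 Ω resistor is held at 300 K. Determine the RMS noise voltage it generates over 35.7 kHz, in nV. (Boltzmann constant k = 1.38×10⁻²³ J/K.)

V_n = √(4kTRB)
4kTRB = 4 × 1.38×10⁻²³ × 300 × 8.25×10¹ × 3.57×10⁴ = 4.88×10⁻¹⁴ V²
V_n = √(4.88×10⁻¹⁴) = 2.21×10⁻⁷ V = 221 nV

221 nV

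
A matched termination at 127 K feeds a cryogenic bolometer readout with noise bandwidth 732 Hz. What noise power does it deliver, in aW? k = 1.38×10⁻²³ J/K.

1.28 aW

P_n = kTB = 1.38×10⁻²³ × 127 × 7.32×10² = 1.28×10⁻¹⁸ W = 1.28 aW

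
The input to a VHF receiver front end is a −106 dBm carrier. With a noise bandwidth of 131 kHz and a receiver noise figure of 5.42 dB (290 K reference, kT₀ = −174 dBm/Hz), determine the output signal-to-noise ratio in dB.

11.4 dB

Noise floor: N = −174 + 10 log₁₀(B) + NF
10 log₁₀(1.31×10⁵) = 51.17 dB
N = −174 + 51.17 + 5.42 = −117.41 dBm
SNR = P_sig − N = −106 − (−117.41) = 11.41 dB → 11.4 dB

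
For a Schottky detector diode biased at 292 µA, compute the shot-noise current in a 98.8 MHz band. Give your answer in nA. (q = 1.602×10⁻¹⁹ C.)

96.1 nA

I_n = √(2qI·B)
2qI·B = 2 × 1.602×10⁻¹⁹ × 2.92×10⁻⁴ × 9.88×10⁷ = 9.24×10⁻¹⁵ A²
I_n = √(9.24×10⁻¹⁵) = 9.61×10⁻⁸ A = 96.1 nA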